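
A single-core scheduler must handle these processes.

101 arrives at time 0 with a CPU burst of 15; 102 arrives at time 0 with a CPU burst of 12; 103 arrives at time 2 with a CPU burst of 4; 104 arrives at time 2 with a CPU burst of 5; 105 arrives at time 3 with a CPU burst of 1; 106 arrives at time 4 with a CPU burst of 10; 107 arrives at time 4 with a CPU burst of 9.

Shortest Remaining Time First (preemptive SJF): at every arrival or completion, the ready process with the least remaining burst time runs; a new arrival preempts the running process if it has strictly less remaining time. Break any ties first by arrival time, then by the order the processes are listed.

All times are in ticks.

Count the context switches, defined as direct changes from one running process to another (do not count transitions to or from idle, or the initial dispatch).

Timeline: | 102 0-2 | 103 2-3 | 105 3-4 | 103 4-7 | 104 7-12 | 107 12-21 | 102 21-31 | 106 31-41 | 101 41-56 |
Completion: 101=56  102=31  103=7  104=12  105=4  106=41  107=21
Turnaround (C−A): 101=56  102=31  103=5  104=10  105=1  106=37  107=17

8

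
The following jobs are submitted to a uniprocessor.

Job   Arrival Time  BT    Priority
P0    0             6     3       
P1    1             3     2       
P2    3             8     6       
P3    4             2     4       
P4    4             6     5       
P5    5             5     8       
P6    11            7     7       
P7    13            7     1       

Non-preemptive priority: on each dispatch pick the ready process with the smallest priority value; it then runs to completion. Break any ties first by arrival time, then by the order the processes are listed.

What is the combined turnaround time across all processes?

141

Gantt: | P0 0-6 | P1 6-9 | P3 9-11 | P4 11-17 | P7 17-24 | P2 24-32 | P6 32-39 | P5 39-44 |
Completion: P0=6  P1=9  P2=32  P3=11  P4=17  P5=44  P6=39  P7=24
Turnaround = completion − arrival: P0=6, P1=8, P2=29, P3=7, P4=13, P5=39, P6=28, P7=11
Total turnaround = 6 + 8 + 29 + 7 + 13 + 39 + 28 + 11 = 141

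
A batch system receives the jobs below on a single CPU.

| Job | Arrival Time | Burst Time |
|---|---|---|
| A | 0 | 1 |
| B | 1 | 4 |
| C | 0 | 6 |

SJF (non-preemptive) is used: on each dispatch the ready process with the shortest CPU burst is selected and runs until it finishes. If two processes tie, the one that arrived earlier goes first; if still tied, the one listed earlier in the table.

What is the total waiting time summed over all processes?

5

Schedule: | A 0-1 | B 1-5 | C 5-11 |
Completion: A=1  B=5  C=11
Turnaround (C−A): A=1  B=4  C=11
Waiting = turnaround − burst: A=0, B=0, C=5
Total waiting = 0 + 0 + 5 = 5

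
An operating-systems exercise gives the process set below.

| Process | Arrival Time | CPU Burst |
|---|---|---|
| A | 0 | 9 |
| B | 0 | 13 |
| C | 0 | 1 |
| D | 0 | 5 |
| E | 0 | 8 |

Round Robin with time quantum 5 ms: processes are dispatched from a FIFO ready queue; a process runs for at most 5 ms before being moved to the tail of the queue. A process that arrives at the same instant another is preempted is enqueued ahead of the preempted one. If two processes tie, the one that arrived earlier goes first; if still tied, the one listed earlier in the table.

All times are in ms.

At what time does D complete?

Schedule: | A 0-5 | B 5-10 | C 10-11 | D 11-16 | E 16-21 | A 21-25 | B 25-30 | E 30-33 | B 33-36 |
Completion: A=25  B=36  C=11  D=16  E=33

16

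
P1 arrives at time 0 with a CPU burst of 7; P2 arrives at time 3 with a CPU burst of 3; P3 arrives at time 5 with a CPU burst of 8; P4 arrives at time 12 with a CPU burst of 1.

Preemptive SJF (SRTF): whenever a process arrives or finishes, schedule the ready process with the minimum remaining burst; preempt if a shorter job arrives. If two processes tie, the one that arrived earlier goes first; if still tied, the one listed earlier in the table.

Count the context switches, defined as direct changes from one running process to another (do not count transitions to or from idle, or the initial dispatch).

Schedule: | P1 0-3 | P2 3-6 | P1 6-10 | P3 10-12 | P4 12-13 | P3 13-19 |
Completion: P1=10  P2=6  P3=19  P4=13
Turnaround (C−A): P1=10  P2=3  P3=14  P4=1

5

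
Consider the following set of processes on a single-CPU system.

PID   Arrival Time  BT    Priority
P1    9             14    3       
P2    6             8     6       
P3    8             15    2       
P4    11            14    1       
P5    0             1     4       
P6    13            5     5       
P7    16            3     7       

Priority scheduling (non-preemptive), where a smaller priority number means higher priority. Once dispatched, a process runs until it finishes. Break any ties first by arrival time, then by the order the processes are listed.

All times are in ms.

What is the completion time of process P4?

28

Timeline: | P5 0-1 | idle 1-6 | P2 6-14 | P4 14-28 | P3 28-43 | P1 43-57 | P6 57-62 | P7 62-65 |
Completion: P1=57  P2=14  P3=43  P4=28  P5=1  P6=62  P7=65
Turnaround (C−A): P1=48  P2=8  P3=35  P4=17  P5=1  P6=49  P7=49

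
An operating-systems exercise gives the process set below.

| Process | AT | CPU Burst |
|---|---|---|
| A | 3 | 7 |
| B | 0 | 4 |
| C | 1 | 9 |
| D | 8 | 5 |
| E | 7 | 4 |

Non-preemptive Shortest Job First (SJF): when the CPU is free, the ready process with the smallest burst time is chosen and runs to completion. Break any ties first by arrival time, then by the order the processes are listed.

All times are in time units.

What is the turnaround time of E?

Gantt: | B 0-4 | A 4-11 | E 11-15 | D 15-20 | C 20-29 |
Completion: A=11  B=4  C=29  D=20  E=15
Turnaround (C−A): A=8  B=4  C=28  D=12  E=8
Turnaround(E) = completion − arrival = 15 − 7 = 8

8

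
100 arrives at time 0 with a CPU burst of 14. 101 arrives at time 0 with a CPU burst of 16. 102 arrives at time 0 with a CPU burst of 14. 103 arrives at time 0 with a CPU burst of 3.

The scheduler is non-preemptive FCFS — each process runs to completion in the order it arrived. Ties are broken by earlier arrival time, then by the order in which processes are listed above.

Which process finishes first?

Schedule: | 100 0-14 | 101 14-30 | 102 30-44 | 103 44-47 |
Completion: 100=14  101=30  102=44  103=47
Turnaround (C−A): 100=14  101=30  102=44  103=47
Finish order: 100 → 101 → 102 → 103

100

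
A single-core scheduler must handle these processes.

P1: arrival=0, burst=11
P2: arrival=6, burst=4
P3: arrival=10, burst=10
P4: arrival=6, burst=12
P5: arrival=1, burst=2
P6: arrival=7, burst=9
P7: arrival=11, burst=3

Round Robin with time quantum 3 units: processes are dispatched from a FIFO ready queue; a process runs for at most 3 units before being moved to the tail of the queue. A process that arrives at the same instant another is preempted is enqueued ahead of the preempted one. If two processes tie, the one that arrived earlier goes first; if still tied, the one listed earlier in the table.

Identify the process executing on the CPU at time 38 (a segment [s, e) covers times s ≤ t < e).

Timeline: | P1 0-3 | P5 3-5 | P1 5-8 | P2 8-11 | P4 11-14 | P6 14-17 | P1 17-20 | P3 20-23 | P7 23-26 | P2 26-27 | P4 27-30 | P6 30-33 | P1 33-35 | P3 35-38 | P4 38-41 | P6 41-44 | P3 44-47 | P4 47-50 | P3 50-51 |
Completion: P1=35  P2=27  P3=51  P4=50  P5=5  P6=44  P7=26

P4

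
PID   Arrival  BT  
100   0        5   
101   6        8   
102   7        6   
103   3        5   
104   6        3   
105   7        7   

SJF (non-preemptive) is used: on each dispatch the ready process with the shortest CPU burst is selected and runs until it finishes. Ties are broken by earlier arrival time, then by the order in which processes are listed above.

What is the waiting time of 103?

Schedule: | 100 0-5 | 103 5-10 | 104 10-13 | 102 13-19 | 105 19-26 | 101 26-34 |
Completion: 100=5  101=34  102=19  103=10  104=13  105=26
Turnaround (C−A): 100=5  101=28  102=12  103=7  104=7  105=19
Waiting(103) = turnaround − burst = 7 − 5 = 2

2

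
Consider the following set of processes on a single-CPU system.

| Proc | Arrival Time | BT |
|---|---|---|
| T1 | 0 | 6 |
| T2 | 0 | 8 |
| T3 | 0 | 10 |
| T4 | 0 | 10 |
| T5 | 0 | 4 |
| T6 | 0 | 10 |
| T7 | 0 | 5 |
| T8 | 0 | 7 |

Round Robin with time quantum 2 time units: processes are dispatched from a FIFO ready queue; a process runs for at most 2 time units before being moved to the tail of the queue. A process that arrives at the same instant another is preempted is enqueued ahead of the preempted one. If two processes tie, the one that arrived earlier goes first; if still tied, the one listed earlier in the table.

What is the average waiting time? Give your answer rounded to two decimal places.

Gantt: | T1 0-2 | T2 2-4 | T3 4-6 | T4 6-8 | T5 8-10 | T6 10-12 | T7 12-14 | T8 14-16 | T1 16-18 | T2 18-20 | T3 20-22 | T4 22-24 | T5 24-26 | T6 26-28 | T7 28-30 | T8 30-32 | T1 32-34 | T2 34-36 | T3 36-38 | T4 38-40 | T6 40-42 | T7 42-43 | T8 43-45 | T2 45-47 | T3 47-49 | T4 49-51 | T6 51-53 | T8 53-54 | T3 54-56 | T4 56-58 | T6 58-60 |
Completion: T1=34  T2=47  T3=56  T4=58  T5=26  T6=60  T7=43  T8=54
Waiting times: T1=28, T2=39, T3=46, T4=48, T5=22, T6=50, T7=38, T8=47
Average waiting = (28+39+46+48+22+50+38+47) / 8 = 318/8 = 39.75

39.75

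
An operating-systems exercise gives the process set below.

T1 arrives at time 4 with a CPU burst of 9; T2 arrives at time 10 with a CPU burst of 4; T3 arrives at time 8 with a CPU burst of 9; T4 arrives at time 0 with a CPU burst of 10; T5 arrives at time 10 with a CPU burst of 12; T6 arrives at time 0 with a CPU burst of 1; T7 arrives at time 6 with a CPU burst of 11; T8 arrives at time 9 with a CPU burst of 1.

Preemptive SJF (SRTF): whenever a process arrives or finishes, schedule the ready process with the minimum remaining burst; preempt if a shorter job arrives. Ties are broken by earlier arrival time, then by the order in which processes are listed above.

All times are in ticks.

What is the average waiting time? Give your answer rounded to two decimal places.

Timeline: | T6 0-1 | T4 1-9 | T8 9-10 | T4 10-12 | T2 12-16 | T1 16-25 | T3 25-34 | T7 34-45 | T5 45-57 |
Completion: T1=25  T2=16  T3=34  T4=12  T5=57  T6=1  T7=45  T8=10
Turnaround (C−A): T1=21  T2=6  T3=26  T4=12  T5=47  T6=1  T7=39  T8=1
Waiting times: T1=12, T2=2, T3=17, T4=2, T5=35, T6=0, T7=28, T8=0
Average waiting = (12+2+17+2+35+0+28+0) / 8 = 96/8 = 12.00

12.00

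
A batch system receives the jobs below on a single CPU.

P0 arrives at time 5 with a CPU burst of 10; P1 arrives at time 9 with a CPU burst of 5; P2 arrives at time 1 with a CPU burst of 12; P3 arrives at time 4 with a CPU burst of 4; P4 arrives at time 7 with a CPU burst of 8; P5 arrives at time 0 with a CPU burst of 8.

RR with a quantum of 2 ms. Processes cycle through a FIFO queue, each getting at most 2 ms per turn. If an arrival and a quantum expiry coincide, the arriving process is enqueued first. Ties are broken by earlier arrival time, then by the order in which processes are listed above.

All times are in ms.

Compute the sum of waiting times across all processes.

Gantt: | P5 0-2 | P2 2-4 | P5 4-6 | P3 6-8 | P2 8-10 | P0 10-12 | P5 12-14 | P4 14-16 | P3 16-18 | P1 18-20 | P2 20-22 | P0 22-24 | P5 24-26 | P4 26-28 | P1 28-30 | P2 30-32 | P0 32-34 | P4 34-36 | P1 36-37 | P2 37-39 | P0 39-41 | P4 41-43 | P2 43-45 | P0 45-47 |
Completion: P0=47  P1=37  P2=45  P3=18  P4=43  P5=26
Turnaround (C−A): P0=42  P1=28  P2=44  P3=14  P4=36  P5=26
Waiting = turnaround − burst: P0=32, P1=23, P2=32, P3=10, P4=28, P5=18
Total waiting = 32 + 23 + 32 + 10 + 28 + 18 = 143

143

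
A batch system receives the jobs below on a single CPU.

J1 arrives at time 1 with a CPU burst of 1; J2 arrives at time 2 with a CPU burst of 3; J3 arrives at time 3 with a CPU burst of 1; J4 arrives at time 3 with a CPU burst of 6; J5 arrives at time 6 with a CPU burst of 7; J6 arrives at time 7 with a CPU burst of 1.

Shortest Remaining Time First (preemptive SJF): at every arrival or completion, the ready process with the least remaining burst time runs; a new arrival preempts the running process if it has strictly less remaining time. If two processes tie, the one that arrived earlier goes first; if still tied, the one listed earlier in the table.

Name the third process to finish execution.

J2

Timeline: | idle 0-1 | J1 1-2 | J2 2-3 | J3 3-4 | J2 4-6 | J4 6-7 | J6 7-8 | J4 8-13 | J5 13-20 |
Completion: J1=2  J2=6  J3=4  J4=13  J5=20  J6=8
Turnaround (C−A): J1=1  J2=4  J3=1  J4=10  J5=14  J6=1
Finish order: J1 → J3 → J2 → J6 → J4 → J5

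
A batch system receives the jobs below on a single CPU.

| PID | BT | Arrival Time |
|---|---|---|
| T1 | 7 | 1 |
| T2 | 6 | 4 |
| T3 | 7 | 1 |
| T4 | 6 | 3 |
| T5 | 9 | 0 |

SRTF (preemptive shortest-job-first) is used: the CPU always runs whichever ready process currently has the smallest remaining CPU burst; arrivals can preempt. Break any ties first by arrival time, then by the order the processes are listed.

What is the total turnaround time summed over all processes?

95

Schedule: | T5 0-1 | T1 1-8 | T4 8-14 | T2 14-20 | T3 20-27 | T5 27-35 |
Completion: T1=8  T2=20  T3=27  T4=14  T5=35
Turnaround = completion − arrival: T1=7, T2=16, T3=26, T4=11, T5=35
Total turnaround = 7 + 16 + 26 + 11 + 35 = 95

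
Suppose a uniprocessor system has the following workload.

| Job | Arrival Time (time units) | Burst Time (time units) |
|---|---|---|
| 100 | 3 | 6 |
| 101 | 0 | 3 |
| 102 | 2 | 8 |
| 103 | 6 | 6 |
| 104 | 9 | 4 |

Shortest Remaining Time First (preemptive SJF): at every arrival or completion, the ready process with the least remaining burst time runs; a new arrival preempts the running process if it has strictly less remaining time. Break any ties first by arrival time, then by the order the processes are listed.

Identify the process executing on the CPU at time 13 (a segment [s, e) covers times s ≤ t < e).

Timeline: | 101 0-3 | 100 3-9 | 104 9-13 | 103 13-19 | 102 19-27 |
Completion: 100=9  101=3  102=27  103=19  104=13
Turnaround (C−A): 100=6  101=3  102=25  103=13  104=4

103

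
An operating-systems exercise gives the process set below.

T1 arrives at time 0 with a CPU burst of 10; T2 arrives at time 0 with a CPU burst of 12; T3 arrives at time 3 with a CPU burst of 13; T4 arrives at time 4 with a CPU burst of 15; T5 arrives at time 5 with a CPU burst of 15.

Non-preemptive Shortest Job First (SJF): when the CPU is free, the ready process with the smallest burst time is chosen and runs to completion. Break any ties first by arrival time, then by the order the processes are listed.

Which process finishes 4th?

T4

Schedule: | T1 0-10 | T2 10-22 | T3 22-35 | T4 35-50 | T5 50-65 |
Completion: T1=10  T2=22  T3=35  T4=50  T5=65
Turnaround (C−A): T1=10  T2=22  T3=32  T4=46  T5=60
Finish order: T1 → T2 → T3 → T4 → T5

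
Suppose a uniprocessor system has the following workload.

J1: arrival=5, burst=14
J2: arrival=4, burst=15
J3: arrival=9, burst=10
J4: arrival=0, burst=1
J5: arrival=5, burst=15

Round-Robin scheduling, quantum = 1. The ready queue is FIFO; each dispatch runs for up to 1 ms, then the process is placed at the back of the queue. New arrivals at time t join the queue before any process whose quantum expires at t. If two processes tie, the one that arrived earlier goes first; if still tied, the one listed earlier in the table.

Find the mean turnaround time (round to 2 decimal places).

39.20

Schedule: | J4 0-1 | idle 1-4 | J2 4-5 | J1 5-6 | J5 6-7 | J2 7-8 | J1 8-9 | J5 9-10 | J2 10-11 | J3 11-12 | J1 12-13 | J5 13-14 | J2 14-15 | J3 15-16 | J1 16-17 | J5 17-18 | J2 18-19 | J3 19-20 | J1 20-21 | J5 21-22 | J2 22-23 | J3 23-24 | J1 24-25 | J5 25-26 | J2 26-27 | J3 27-28 | J1 28-29 | J5 29-30 | J2 30-31 | J3 31-32 | J1 32-33 | J5 33-34 | J2 34-35 | J3 35-36 | J1 36-37 | J5 37-38 | J2 38-39 | J3 39-40 | J1 40-41 | J5 41-42 | J2 42-43 | J3 43-44 | J1 44-45 | J5 45-46 | J2 46-47 | J3 47-48 | J1 48-49 | J5 49-50 | J2 50-51 | J1 51-52 | J5 52-53 | J2 53-54 | J1 54-55 | J5 55-56 | J2 56-57 | J5 57-58 |
Completion: J1=55  J2=57  J3=48  J4=1  J5=58
Turnaround (C−A): J1=50  J2=53  J3=39  J4=1  J5=53
Turnaround times: J1=50, J2=53, J3=39, J4=1, J5=53
Average turnaround = (50+53+39+1+53) / 5 = 196/5 = 39.20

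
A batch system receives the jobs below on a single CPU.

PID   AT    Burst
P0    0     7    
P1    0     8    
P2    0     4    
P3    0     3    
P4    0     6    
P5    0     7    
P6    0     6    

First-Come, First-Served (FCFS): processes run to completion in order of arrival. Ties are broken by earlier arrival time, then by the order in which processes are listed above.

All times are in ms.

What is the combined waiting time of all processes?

126

Schedule: | P0 0-7 | P1 7-15 | P2 15-19 | P3 19-22 | P4 22-28 | P5 28-35 | P6 35-41 |
Completion: P0=7  P1=15  P2=19  P3=22  P4=28  P5=35  P6=41
Waiting = turnaround − burst: P0=0, P1=7, P2=15, P3=19, P4=22, P5=28, P6=35
Total waiting = 0 + 7 + 15 + 19 + 22 + 28 + 35 = 126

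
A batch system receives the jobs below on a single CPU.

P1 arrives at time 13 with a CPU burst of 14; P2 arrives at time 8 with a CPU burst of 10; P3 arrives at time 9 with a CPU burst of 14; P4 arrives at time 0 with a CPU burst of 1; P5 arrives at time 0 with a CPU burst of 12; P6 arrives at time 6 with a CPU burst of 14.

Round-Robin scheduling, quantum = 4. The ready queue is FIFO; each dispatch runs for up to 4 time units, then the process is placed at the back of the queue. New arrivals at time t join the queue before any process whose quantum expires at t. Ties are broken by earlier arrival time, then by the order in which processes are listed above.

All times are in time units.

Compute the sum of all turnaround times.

Timeline: | P4 0-1 | P5 1-9 | P6 9-13 | P2 13-17 | P3 17-21 | P5 21-25 | P1 25-29 | P6 29-33 | P2 33-37 | P3 37-41 | P1 41-45 | P6 45-49 | P2 49-51 | P3 51-55 | P1 55-59 | P6 59-61 | P3 61-63 | P1 63-65 |
Completion: P1=65  P2=51  P3=63  P4=1  P5=25  P6=61
Turnaround (C−A): P1=52  P2=43  P3=54  P4=1  P5=25  P6=55
Turnaround = completion − arrival: P1=52, P2=43, P3=54, P4=1, P5=25, P6=55
Total turnaround = 52 + 43 + 54 + 1 + 25 + 55 = 230

230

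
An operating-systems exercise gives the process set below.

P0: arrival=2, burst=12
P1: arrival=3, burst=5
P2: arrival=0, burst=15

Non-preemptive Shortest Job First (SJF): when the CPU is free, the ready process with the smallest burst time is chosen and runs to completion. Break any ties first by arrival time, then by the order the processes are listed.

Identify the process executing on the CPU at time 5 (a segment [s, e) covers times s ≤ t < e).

P2

Schedule: | P2 0-15 | P1 15-20 | P0 20-32 |
Completion: P0=32  P1=20  P2=15
Turnaround (C−A): P0=30  P1=17  P2=15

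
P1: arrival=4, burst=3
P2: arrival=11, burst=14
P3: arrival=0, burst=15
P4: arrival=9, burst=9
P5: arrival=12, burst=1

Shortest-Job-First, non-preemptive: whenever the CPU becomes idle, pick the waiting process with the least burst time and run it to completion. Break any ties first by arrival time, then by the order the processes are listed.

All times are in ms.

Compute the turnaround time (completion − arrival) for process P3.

Schedule: | P3 0-15 | P5 15-16 | P1 16-19 | P4 19-28 | P2 28-42 |
Completion: P1=19  P2=42  P3=15  P4=28  P5=16
Turnaround(P3) = completion − arrival = 15 − 0 = 15

15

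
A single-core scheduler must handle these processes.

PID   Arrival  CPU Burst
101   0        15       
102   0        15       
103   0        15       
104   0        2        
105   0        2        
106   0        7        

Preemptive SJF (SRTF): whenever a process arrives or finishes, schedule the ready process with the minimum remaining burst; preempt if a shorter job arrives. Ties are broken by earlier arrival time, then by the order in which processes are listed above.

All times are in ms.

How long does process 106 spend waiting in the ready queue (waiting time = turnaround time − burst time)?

4

Gantt: | 104 0-2 | 105 2-4 | 106 4-11 | 101 11-26 | 102 26-41 | 103 41-56 |
Completion: 101=26  102=41  103=56  104=2  105=4  106=11
Turnaround (C−A): 101=26  102=41  103=56  104=2  105=4  106=11
Waiting(106) = turnaround − burst = 11 − 7 = 4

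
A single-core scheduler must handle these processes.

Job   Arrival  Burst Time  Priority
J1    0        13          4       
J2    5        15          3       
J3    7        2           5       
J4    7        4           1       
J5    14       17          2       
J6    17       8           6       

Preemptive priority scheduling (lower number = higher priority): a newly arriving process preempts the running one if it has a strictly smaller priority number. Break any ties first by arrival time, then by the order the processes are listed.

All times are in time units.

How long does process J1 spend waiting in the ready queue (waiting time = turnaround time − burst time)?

Gantt: | J1 0-5 | J2 5-7 | J4 7-11 | J2 11-14 | J5 14-31 | J2 31-41 | J1 41-49 | J3 49-51 | J6 51-59 |
Completion: J1=49  J2=41  J3=51  J4=11  J5=31  J6=59
Turnaround (C−A): J1=49  J2=36  J3=44  J4=4  J5=17  J6=42
Waiting(J1) = turnaround − burst = 49 − 13 = 36

36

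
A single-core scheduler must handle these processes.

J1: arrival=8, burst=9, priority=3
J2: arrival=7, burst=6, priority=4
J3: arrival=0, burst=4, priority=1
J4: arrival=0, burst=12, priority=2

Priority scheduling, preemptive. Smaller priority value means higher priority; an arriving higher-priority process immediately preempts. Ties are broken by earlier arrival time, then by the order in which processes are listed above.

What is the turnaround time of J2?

Schedule: | J3 0-4 | J4 4-16 | J1 16-25 | J2 25-31 |
Completion: J1=25  J2=31  J3=4  J4=16
Turnaround(J2) = completion − arrival = 31 − 7 = 24

24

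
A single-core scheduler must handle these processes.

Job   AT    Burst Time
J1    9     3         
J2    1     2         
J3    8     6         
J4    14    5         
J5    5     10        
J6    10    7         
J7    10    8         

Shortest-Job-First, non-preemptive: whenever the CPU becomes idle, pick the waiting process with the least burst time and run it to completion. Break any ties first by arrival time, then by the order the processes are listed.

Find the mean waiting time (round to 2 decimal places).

Gantt: | idle 0-1 | J2 1-3 | idle 3-5 | J5 5-15 | J1 15-18 | J4 18-23 | J3 23-29 | J6 29-36 | J7 36-44 |
Completion: J1=18  J2=3  J3=29  J4=23  J5=15  J6=36  J7=44
Waiting times: J1=6, J2=0, J3=15, J4=4, J5=0, J6=19, J7=26
Average waiting = (6+0+15+4+0+19+26) / 7 = 70/7 = 10.00

10.00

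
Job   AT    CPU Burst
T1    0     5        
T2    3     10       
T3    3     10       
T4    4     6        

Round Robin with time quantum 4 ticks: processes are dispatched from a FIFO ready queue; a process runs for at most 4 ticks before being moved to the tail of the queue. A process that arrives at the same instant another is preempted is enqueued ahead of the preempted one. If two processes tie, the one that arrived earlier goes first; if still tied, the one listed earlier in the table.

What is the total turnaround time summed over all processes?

Timeline: | T1 0-4 | T2 4-8 | T3 8-12 | T4 12-16 | T1 16-17 | T2 17-21 | T3 21-25 | T4 25-27 | T2 27-29 | T3 29-31 |
Completion: T1=17  T2=29  T3=31  T4=27
Turnaround = completion − arrival: T1=17, T2=26, T3=28, T4=23
Total turnaround = 17 + 26 + 28 + 23 = 94

94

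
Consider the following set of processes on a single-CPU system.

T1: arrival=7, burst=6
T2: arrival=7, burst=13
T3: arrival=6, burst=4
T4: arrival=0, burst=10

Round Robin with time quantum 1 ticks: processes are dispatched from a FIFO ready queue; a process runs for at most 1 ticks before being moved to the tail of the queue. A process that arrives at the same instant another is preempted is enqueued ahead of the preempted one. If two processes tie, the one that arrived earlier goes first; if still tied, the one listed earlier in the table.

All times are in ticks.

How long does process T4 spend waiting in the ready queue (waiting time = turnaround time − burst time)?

10

Gantt: | T4 0-6 | T3 6-7 | T4 7-8 | T1 8-9 | T2 9-10 | T3 10-11 | T4 11-12 | T1 12-13 | T2 13-14 | T3 14-15 | T4 15-16 | T1 16-17 | T2 17-18 | T3 18-19 | T4 19-20 | T1 20-21 | T2 21-22 | T1 22-23 | T2 23-24 | T1 24-25 | T2 25-33 |
Completion: T1=25  T2=33  T3=19  T4=20
Waiting(T4) = turnaround − burst = 20 − 10 = 10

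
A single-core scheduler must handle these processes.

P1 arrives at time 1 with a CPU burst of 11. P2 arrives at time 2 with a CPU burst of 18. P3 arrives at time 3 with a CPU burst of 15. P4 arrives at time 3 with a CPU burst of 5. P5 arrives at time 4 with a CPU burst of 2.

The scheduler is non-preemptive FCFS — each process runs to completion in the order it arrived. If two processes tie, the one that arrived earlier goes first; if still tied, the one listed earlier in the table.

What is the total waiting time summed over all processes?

Timeline: | idle 0-1 | P1 1-12 | P2 12-30 | P3 30-45 | P4 45-50 | P5 50-52 |
Completion: P1=12  P2=30  P3=45  P4=50  P5=52
Turnaround (C−A): P1=11  P2=28  P3=42  P4=47  P5=48
Waiting = turnaround − burst: P1=0, P2=10, P3=27, P4=42, P5=46
Total waiting = 0 + 10 + 27 + 42 + 46 = 125

125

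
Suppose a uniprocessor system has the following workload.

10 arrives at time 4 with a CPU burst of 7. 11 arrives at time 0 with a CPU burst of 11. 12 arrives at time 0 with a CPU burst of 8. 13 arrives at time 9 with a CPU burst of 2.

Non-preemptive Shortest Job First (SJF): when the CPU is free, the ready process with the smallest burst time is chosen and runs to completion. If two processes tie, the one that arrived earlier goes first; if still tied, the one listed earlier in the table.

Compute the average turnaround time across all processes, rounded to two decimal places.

Schedule: | 12 0-8 | 10 8-15 | 13 15-17 | 11 17-28 |
Completion: 10=15  11=28  12=8  13=17
Turnaround times: 10=11, 11=28, 12=8, 13=8
Average turnaround = (11+28+8+8) / 4 = 55/4 = 13.75

13.75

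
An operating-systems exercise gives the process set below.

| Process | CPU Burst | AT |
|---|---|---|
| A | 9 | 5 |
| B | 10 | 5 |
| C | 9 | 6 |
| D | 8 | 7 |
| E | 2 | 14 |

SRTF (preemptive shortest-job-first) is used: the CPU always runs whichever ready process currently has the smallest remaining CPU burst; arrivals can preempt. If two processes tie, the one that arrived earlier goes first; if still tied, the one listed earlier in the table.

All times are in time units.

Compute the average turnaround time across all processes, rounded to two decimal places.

Schedule: | idle 0-5 | A 5-14 | E 14-16 | D 16-24 | C 24-33 | B 33-43 |
Completion: A=14  B=43  C=33  D=24  E=16
Turnaround times: A=9, B=38, C=27, D=17, E=2
Average turnaround = (9+38+27+17+2) / 5 = 93/5 = 18.60

18.60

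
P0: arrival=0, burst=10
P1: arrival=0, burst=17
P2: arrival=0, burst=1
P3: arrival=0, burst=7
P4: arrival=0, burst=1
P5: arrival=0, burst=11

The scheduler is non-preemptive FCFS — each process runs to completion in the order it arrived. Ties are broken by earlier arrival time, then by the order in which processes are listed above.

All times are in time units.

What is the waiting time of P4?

35

Timeline: | P0 0-10 | P1 10-27 | P2 27-28 | P3 28-35 | P4 35-36 | P5 36-47 |
Completion: P0=10  P1=27  P2=28  P3=35  P4=36  P5=47
Turnaround (C−A): P0=10  P1=27  P2=28  P3=35  P4=36  P5=47
Waiting(P4) = turnaround − burst = 36 − 1 = 35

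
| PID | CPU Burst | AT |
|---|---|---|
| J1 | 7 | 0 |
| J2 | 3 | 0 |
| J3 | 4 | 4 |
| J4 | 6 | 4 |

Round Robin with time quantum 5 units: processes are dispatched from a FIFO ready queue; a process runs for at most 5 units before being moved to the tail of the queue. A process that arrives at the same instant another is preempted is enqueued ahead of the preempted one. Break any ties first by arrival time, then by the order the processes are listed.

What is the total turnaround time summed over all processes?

51

Gantt: | J1 0-5 | J2 5-8 | J3 8-12 | J4 12-17 | J1 17-19 | J4 19-20 |
Completion: J1=19  J2=8  J3=12  J4=20
Turnaround (C−A): J1=19  J2=8  J3=8  J4=16
Turnaround = completion − arrival: J1=19, J2=8, J3=8, J4=16
Total turnaround = 19 + 8 + 8 + 16 = 51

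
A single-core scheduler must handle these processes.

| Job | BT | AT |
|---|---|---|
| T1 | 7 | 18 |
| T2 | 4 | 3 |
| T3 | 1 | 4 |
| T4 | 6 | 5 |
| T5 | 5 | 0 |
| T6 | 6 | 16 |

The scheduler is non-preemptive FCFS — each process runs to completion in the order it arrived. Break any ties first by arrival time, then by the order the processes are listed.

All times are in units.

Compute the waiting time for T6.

0

Timeline: | T5 0-5 | T2 5-9 | T3 9-10 | T4 10-16 | T6 16-22 | T1 22-29 |
Completion: T1=29  T2=9  T3=10  T4=16  T5=5  T6=22
Waiting(T6) = turnaround − burst = 6 − 6 = 0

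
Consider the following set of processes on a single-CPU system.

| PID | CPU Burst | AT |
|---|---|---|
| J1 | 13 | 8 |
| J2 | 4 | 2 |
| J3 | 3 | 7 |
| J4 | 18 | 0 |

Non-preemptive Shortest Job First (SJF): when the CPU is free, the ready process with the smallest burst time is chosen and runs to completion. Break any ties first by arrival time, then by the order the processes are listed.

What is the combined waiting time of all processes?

47

Schedule: | J4 0-18 | J3 18-21 | J2 21-25 | J1 25-38 |
Completion: J1=38  J2=25  J3=21  J4=18
Waiting = turnaround − burst: J1=17, J2=19, J3=11, J4=0
Total waiting = 17 + 19 + 11 + 0 = 47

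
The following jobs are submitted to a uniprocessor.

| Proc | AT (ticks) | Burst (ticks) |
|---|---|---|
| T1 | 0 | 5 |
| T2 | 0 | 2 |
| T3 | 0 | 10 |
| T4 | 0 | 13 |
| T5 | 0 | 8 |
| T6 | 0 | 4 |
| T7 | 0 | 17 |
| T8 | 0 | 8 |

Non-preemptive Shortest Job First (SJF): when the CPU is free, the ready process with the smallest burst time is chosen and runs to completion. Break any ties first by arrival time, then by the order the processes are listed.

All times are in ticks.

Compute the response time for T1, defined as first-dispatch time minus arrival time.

6

Timeline: | T2 0-2 | T6 2-6 | T1 6-11 | T5 11-19 | T8 19-27 | T3 27-37 | T4 37-50 | T7 50-67 |
Completion: T1=11  T2=2  T3=37  T4=50  T5=19  T6=6  T7=67  T8=27
Response(T1) = first start − arrival = 6 − 0 = 6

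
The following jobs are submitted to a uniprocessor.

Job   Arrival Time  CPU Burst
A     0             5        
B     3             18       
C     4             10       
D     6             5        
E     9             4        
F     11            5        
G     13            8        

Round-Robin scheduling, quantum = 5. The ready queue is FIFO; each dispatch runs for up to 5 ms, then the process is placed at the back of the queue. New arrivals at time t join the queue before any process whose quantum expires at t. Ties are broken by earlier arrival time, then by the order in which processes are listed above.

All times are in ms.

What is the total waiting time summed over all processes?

133

Gantt: | A 0-5 | B 5-10 | C 10-15 | D 15-20 | E 20-24 | B 24-29 | F 29-34 | G 34-39 | C 39-44 | B 44-49 | G 49-52 | B 52-55 |
Completion: A=5  B=55  C=44  D=20  E=24  F=34  G=52
Turnaround (C−A): A=5  B=52  C=40  D=14  E=15  F=23  G=39
Waiting = turnaround − burst: A=0, B=34, C=30, D=9, E=11, F=18, G=31
Total waiting = 0 + 34 + 30 + 9 + 11 + 18 + 31 = 133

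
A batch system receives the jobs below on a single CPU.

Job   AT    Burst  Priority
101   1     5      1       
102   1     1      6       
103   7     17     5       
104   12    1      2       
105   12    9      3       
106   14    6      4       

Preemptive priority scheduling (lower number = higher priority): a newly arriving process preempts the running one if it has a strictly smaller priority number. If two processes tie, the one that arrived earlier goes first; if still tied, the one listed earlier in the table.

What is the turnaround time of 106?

Gantt: | idle 0-1 | 101 1-6 | 102 6-7 | 103 7-12 | 104 12-13 | 105 13-22 | 106 22-28 | 103 28-40 |
Completion: 101=6  102=7  103=40  104=13  105=22  106=28
Turnaround (C−A): 101=5  102=6  103=33  104=1  105=10  106=14
Turnaround(106) = completion − arrival = 28 − 14 = 14

14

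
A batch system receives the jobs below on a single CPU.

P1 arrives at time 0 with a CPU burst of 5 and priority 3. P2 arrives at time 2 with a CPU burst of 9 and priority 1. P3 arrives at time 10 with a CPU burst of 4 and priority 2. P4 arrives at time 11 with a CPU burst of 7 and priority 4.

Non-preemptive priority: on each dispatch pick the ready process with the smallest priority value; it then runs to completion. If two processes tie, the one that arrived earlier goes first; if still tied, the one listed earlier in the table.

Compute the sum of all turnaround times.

Timeline: | P1 0-5 | P2 5-14 | P3 14-18 | P4 18-25 |
Completion: P1=5  P2=14  P3=18  P4=25
Turnaround = completion − arrival: P1=5, P2=12, P3=8, P4=14
Total turnaround = 5 + 12 + 8 + 14 = 39

39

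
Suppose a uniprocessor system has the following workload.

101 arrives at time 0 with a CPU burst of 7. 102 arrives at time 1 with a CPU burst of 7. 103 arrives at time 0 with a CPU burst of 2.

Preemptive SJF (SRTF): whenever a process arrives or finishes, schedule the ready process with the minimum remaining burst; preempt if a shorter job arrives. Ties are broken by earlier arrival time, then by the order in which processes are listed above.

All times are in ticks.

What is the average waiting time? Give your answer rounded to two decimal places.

3.33

Gantt: | 103 0-2 | 101 2-9 | 102 9-16 |
Completion: 101=9  102=16  103=2
Turnaround (C−A): 101=9  102=15  103=2
Waiting times: 101=2, 102=8, 103=0
Average waiting = (2+8+0) / 3 = 10/3 = 3.33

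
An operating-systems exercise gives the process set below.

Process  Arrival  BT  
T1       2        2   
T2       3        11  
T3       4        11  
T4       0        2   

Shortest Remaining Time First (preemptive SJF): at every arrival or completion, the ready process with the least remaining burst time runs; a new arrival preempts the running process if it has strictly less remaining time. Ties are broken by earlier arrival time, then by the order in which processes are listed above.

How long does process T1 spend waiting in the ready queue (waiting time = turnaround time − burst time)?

Timeline: | T4 0-2 | T1 2-4 | T2 4-15 | T3 15-26 |
Completion: T1=4  T2=15  T3=26  T4=2
Turnaround (C−A): T1=2  T2=12  T3=22  T4=2
Waiting(T1) = turnaround − burst = 2 − 2 = 0

0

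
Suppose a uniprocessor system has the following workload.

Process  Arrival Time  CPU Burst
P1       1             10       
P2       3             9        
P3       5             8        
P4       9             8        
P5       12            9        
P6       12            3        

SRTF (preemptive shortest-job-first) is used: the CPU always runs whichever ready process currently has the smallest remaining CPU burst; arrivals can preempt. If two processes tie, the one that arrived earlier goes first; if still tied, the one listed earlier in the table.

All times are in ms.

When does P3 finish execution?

Gantt: | idle 0-1 | P1 1-11 | P3 11-12 | P6 12-15 | P3 15-22 | P4 22-30 | P2 30-39 | P5 39-48 |
Completion: P1=11  P2=39  P3=22  P4=30  P5=48  P6=15
Turnaround (C−A): P1=10  P2=36  P3=17  P4=21  P5=36  P6=3

22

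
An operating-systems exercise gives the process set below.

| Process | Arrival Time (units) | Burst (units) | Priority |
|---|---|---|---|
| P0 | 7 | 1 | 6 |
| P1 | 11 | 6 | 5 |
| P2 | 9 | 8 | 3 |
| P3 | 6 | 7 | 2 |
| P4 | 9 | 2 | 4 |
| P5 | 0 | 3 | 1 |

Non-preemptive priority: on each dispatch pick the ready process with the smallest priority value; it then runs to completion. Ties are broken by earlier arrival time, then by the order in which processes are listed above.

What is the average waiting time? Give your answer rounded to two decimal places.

8.33

Timeline: | P5 0-3 | idle 3-6 | P3 6-13 | P2 13-21 | P4 21-23 | P1 23-29 | P0 29-30 |
Completion: P0=30  P1=29  P2=21  P3=13  P4=23  P5=3
Turnaround (C−A): P0=23  P1=18  P2=12  P3=7  P4=14  P5=3
Waiting times: P0=22, P1=12, P2=4, P3=0, P4=12, P5=0
Average waiting = (22+12+4+0+12+0) / 6 = 50/6 = 8.33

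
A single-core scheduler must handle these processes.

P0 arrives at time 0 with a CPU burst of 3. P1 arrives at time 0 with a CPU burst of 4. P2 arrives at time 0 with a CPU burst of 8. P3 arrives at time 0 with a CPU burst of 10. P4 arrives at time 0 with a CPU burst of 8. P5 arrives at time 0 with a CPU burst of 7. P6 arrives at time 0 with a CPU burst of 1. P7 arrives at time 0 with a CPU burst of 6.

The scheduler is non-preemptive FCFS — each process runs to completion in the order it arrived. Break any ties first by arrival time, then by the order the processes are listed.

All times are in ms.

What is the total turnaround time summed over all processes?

Gantt: | P0 0-3 | P1 3-7 | P2 7-15 | P3 15-25 | P4 25-33 | P5 33-40 | P6 40-41 | P7 41-47 |
Completion: P0=3  P1=7  P2=15  P3=25  P4=33  P5=40  P6=41  P7=47
Turnaround (C−A): P0=3  P1=7  P2=15  P3=25  P4=33  P5=40  P6=41  P7=47
Turnaround = completion − arrival: P0=3, P1=7, P2=15, P3=25, P4=33, P5=40, P6=41, P7=47
Total turnaround = 3 + 7 + 15 + 25 + 33 + 40 + 41 + 47 = 211

211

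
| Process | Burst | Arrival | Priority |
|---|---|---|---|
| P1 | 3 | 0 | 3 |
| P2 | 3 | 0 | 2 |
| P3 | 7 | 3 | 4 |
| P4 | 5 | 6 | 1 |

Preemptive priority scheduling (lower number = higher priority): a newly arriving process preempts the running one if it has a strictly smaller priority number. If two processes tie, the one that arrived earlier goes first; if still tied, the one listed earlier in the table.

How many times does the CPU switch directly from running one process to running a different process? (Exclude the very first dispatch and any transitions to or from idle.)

Schedule: | P2 0-3 | P1 3-6 | P4 6-11 | P3 11-18 |
Completion: P1=6  P2=3  P3=18  P4=11
Turnaround (C−A): P1=6  P2=3  P3=15  P4=5

3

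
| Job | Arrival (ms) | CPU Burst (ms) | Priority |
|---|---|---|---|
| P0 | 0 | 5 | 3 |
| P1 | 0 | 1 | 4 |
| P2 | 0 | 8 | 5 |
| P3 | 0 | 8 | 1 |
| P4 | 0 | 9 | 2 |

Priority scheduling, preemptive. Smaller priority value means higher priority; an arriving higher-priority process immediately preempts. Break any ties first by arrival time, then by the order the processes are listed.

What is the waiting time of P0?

Schedule: | P3 0-8 | P4 8-17 | P0 17-22 | P1 22-23 | P2 23-31 |
Completion: P0=22  P1=23  P2=31  P3=8  P4=17
Waiting(P0) = turnaround − burst = 22 − 5 = 17

17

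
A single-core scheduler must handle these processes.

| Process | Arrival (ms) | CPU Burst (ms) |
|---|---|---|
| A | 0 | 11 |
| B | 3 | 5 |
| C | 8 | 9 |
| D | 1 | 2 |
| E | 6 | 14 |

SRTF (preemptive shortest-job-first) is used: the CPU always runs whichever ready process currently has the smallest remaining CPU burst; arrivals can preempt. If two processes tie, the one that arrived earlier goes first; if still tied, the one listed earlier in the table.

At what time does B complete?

Timeline: | A 0-1 | D 1-3 | B 3-8 | C 8-17 | A 17-27 | E 27-41 |
Completion: A=27  B=8  C=17  D=3  E=41
Turnaround (C−A): A=27  B=5  C=9  D=2  E=35

8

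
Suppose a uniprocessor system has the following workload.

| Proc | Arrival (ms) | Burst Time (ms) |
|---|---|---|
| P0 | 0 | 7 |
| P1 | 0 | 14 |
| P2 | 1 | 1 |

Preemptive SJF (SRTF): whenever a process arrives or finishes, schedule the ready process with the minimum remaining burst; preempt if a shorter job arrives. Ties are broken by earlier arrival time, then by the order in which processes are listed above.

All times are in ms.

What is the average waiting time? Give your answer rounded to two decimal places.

Timeline: | P0 0-1 | P2 1-2 | P0 2-8 | P1 8-22 |
Completion: P0=8  P1=22  P2=2
Turnaround (C−A): P0=8  P1=22  P2=1
Waiting times: P0=1, P1=8, P2=0
Average waiting = (1+8+0) / 3 = 9/3 = 3.00

3.00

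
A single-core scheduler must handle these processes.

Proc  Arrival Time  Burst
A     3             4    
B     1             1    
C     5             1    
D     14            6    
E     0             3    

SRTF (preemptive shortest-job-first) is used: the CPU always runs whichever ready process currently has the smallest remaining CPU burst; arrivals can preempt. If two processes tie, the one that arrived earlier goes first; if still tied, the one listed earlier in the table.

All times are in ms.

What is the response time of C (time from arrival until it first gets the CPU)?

0

Schedule: | E 0-1 | B 1-2 | E 2-4 | A 4-5 | C 5-6 | A 6-9 | idle 9-14 | D 14-20 |
Completion: A=9  B=2  C=6  D=20  E=4
Turnaround (C−A): A=6  B=1  C=1  D=6  E=4
Response(C) = first start − arrival = 5 − 5 = 0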